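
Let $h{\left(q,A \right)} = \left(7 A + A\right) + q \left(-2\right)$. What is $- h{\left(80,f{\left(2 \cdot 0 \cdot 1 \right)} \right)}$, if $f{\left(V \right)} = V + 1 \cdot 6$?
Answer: $112$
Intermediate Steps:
$f{\left(V \right)} = 6 + V$ ($f{\left(V \right)} = V + 6 = 6 + V$)
$h{\left(q,A \right)} = - 2 q + 8 A$ ($h{\left(q,A \right)} = 8 A - 2 q = - 2 q + 8 A$)
$- h{\left(80,f{\left(2 \cdot 0 \cdot 1 \right)} \right)} = - (\left(-2\right) 80 + 8 \left(6 + 2 \cdot 0 \cdot 1\right)) = - (-160 + 8 \left(6 + 0 \cdot 1\right)) = - (-160 + 8 \left(6 + 0\right)) = - (-160 + 8 \cdot 6) = - (-160 + 48) = \left(-1\right) \left(-112\right) = 112$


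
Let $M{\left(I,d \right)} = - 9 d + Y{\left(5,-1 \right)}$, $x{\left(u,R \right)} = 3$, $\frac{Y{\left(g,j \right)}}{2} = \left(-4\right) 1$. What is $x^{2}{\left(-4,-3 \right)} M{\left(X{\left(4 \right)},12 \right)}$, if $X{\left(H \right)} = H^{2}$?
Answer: $-1044$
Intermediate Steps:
$Y{\left(g,j \right)} = -8$ ($Y{\left(g,j \right)} = 2 \left(\left(-4\right) 1\right) = 2 \left(-4\right) = -8$)
$M{\left(I,d \right)} = -8 - 9 d$ ($M{\left(I,d \right)} = - 9 d - 8 = -8 - 9 d$)
$x^{2}{\left(-4,-3 \right)} M{\left(X{\left(4 \right)},12 \right)} = 3^{2} \left(-8 - 108\right) = 9 \left(-8 - 108\right) = 9 \left(-116\right) = -1044$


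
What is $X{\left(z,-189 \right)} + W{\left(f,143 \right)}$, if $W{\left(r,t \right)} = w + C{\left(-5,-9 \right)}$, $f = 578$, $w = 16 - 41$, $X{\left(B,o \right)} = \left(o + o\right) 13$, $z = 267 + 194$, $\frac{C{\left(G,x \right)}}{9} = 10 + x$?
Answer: $-4930$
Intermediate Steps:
$C{\left(G,x \right)} = 90 + 9 x$ ($C{\left(G,x \right)} = 9 \left(10 + x\right) = 90 + 9 x$)
$z = 461$
$X{\left(B,o \right)} = 26 o$ ($X{\left(B,o \right)} = 2 o 13 = 26 o$)
$w = -25$
$W{\left(r,t \right)} = -16$ ($W{\left(r,t \right)} = -25 + \left(90 + 9 \left(-9\right)\right) = -25 + \left(90 - 81\right) = -25 + 9 = -16$)
$X{\left(z,-189 \right)} + W{\left(f,143 \right)} = 26 \left(-189\right) - 16 = -4914 - 16 = -4930$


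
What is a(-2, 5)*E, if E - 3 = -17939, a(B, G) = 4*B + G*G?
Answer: -304912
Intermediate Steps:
a(B, G) = G² + 4*B (a(B, G) = 4*B + G² = G² + 4*B)
E = -17936 (E = 3 - 17939 = -17936)
a(-2, 5)*E = (5² + 4*(-2))*(-17936) = (25 - 8)*(-17936) = 17*(-17936) = -304912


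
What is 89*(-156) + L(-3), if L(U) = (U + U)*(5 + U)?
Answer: -13896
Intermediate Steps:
L(U) = 2*U*(5 + U) (L(U) = (2*U)*(5 + U) = 2*U*(5 + U))
89*(-156) + L(-3) = 89*(-156) + 2*(-3)*(5 - 3) = -13884 + 2*(-3)*2 = -13884 - 12 = -13896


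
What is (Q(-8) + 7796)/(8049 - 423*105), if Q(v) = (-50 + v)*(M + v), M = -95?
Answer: -2295/6061 ≈ -0.37865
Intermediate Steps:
Q(v) = (-95 + v)*(-50 + v) (Q(v) = (-50 + v)*(-95 + v) = (-95 + v)*(-50 + v))
(Q(-8) + 7796)/(8049 - 423*105) = ((4750 + (-8)**2 - 145*(-8)) + 7796)/(8049 - 423*105) = ((4750 + 64 + 1160) + 7796)/(8049 - 44415) = (5974 + 7796)/(-36366) = 13770*(-1/36366) = -2295/6061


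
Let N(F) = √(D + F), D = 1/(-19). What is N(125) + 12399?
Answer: 12399 + √45106/19 ≈ 12410.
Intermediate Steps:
D = -1/19 ≈ -0.052632
N(F) = √(-1/19 + F)
N(125) + 12399 = √(-19 + 361*125)/19 + 12399 = √(-19 + 45125)/19 + 12399 = √45106/19 + 12399 = 12399 + √45106/19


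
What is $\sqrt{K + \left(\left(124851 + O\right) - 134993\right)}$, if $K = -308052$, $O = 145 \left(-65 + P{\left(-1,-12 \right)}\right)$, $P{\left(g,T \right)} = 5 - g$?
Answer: $i \sqrt{326749} \approx 571.62 i$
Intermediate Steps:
$O = -8555$ ($O = 145 \left(-65 + \left(5 - -1\right)\right) = 145 \left(-65 + \left(5 + 1\right)\right) = 145 \left(-65 + 6\right) = 145 \left(-59\right) = -8555$)
$\sqrt{K + \left(\left(124851 + O\right) - 134993\right)} = \sqrt{-308052 + \left(\left(124851 - 8555\right) - 134993\right)} = \sqrt{-308052 + \left(116296 - 134993\right)} = \sqrt{-308052 - 18697} = \sqrt{-326749} = i \sqrt{326749}$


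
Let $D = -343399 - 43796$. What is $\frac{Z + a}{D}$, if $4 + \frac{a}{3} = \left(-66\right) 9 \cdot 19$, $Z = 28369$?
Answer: $\frac{5501}{387195} \approx 0.014207$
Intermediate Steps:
$a = -33870$ ($a = -12 + 3 \left(-66\right) 9 \cdot 19 = -12 + 3 \left(\left(-594\right) 19\right) = -12 + 3 \left(-11286\right) = -12 - 33858 = -33870$)
$D = -387195$
$\frac{Z + a}{D} = \frac{28369 - 33870}{-387195} = \left(-5501\right) \left(- \frac{1}{387195}\right) = \frac{5501}{387195}$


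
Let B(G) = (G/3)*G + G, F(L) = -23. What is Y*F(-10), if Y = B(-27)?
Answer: -4968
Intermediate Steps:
B(G) = G + G²/3 (B(G) = (G*(⅓))*G + G = (G/3)*G + G = G²/3 + G = G + G²/3)
Y = 216 (Y = (⅓)*(-27)*(3 - 27) = (⅓)*(-27)*(-24) = 216)
Y*F(-10) = 216*(-23) = -4968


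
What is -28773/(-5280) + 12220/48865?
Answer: 98034283/17200480 ≈ 5.6995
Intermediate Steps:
-28773/(-5280) + 12220/48865 = -28773*(-1/5280) + 12220*(1/48865) = 9591/1760 + 2444/9773 = 98034283/17200480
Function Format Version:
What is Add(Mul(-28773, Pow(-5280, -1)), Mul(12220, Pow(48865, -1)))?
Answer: Rational(98034283, 17200480) ≈ 5.6995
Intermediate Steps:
Add(Mul(-28773, Pow(-5280, -1)), Mul(12220, Pow(48865, -1))) = Add(Mul(-28773, Rational(-1, 5280)), Mul(12220, Rational(1, 48865))) = Add(Rational(9591, 1760), Rational(2444, 9773)) = Rational(98034283, 17200480)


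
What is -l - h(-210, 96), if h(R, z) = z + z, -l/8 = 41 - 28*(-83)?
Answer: 18728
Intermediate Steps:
l = -18920 (l = -8*(41 - 28*(-83)) = -8*(41 + 2324) = -8*2365 = -18920)
h(R, z) = 2*z
-l - h(-210, 96) = -1*(-18920) - 2*96 = 18920 - 1*192 = 18920 - 192 = 18728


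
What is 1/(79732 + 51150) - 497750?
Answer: -65146515499/130882 ≈ -4.9775e+5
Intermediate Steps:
1/(79732 + 51150) - 497750 = 1/130882 - 497750 = -65146515499/130882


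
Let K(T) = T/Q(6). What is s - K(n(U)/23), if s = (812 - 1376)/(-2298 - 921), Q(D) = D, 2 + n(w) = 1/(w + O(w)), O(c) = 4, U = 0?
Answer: 111287/592296 ≈ 0.18789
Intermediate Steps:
n(w) = -2 + 1/(4 + w) (n(w) = -2 + 1/(w + 4) = -2 + 1/(4 + w))
K(T) = T/6
s = 188/1073 (s = -564/(-3219) = -564*(-1/3219) = 188/1073 ≈ 0.17521)
s - K(n(U)/23) = 188/1073 - ((-7 - 2*0)/(4 + 0))/23/6 = 188/1073 - ((-7 + 0)/4)*(1/23)/6 = 188/1073 - ((1/4)*(-7))*(1/23)/6 = 188/1073 - (-7/4*1/23)/6 = 188/1073 - (-7)/(6*92) = 188/1073 - 1*(-7/552) = 188/1073 + 7/552 = 111287/592296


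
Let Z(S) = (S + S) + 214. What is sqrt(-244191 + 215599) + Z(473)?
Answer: 1160 + 4*I*sqrt(1787) ≈ 1160.0 + 169.09*I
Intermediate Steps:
Z(S) = 214 + 2*S (Z(S) = 2*S + 214 = 214 + 2*S)
sqrt(-244191 + 215599) + Z(473) = sqrt(-244191 + 215599) + (214 + 2*473) = sqrt(-28592) + (214 + 946) = 4*I*sqrt(1787) + 1160 = 1160 + 4*I*sqrt(1787)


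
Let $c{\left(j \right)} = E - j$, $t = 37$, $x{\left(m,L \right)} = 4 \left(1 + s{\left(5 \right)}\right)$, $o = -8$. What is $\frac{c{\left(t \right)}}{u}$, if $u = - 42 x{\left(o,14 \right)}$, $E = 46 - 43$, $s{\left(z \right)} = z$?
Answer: $\frac{17}{504} \approx 0.03373$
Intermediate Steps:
$E = 3$
$x{\left(m,L \right)} = 24$ ($x{\left(m,L \right)} = 4 \left(1 + 5\right) = 4 \cdot 6 = 24$)
$c{\left(j \right)} = 3 - j$
$u = -1008$ ($u = \left(-42\right) 24 = -1008$)
$\frac{c{\left(t \right)}}{u} = \frac{3 - 37}{-1008} = \left(3 - 37\right) \left(- \frac{1}{1008}\right) = \left(-34\right) \left(- \frac{1}{1008}\right) = \frac{17}{504}$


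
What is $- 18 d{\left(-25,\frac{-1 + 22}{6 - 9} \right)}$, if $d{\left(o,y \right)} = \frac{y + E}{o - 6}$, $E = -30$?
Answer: $- \frac{666}{31} \approx -21.484$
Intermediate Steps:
$d{\left(o,y \right)} = \frac{-30 + y}{-6 + o}$ ($d{\left(o,y \right)} = \frac{y - 30}{o - 6} = \frac{-30 + y}{-6 + o}$)
$- 18 d{\left(-25,\frac{-1 + 22}{6 - 9} \right)} = - 18 \frac{-30 + \frac{-1 + 22}{6 - 9}}{-6 - 25} = - 18 \frac{-30 + \frac{21}{-3}}{-31} = - 18 \left(- \frac{-30 + 21 \left(- \frac{1}{3}\right)}{31}\right) = - 18 \left(- \frac{-30 - 7}{31}\right) = - 18 \left(\left(- \frac{1}{31}\right) \left(-37\right)\right) = \left(-18\right) \frac{37}{31} = - \frac{666}{31}$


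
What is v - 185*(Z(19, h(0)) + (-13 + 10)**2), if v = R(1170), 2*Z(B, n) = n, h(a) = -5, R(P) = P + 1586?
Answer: 3107/2 ≈ 1553.5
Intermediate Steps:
R(P) = 1586 + P
Z(B, n) = n/2
v = 2756 (v = 1586 + 1170 = 2756)
v - 185*(Z(19, h(0)) + (-13 + 10)**2) = 2756 - 185*((1/2)*(-5) + (-13 + 10)**2) = 2756 - 185*(-5/2 + (-3)**2) = 2756 - 185*(-5/2 + 9) = 2756 - 185*13/2 = 2756 - 2405/2 = 3107/2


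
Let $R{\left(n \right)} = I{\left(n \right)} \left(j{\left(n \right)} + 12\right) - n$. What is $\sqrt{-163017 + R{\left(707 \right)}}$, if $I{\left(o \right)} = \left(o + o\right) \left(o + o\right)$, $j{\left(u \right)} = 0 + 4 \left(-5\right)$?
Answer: $2 i \sqrt{4039723} \approx 4019.8 i$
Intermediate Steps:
$j{\left(u \right)} = -20$ ($j{\left(u \right)} = 0 - 20 = -20$)
$I{\left(o \right)} = 4 o^{2}$ ($I{\left(o \right)} = 2 o 2 o = 4 o^{2}$)
$R{\left(n \right)} = - n - 32 n^{2}$ ($R{\left(n \right)} = 4 n^{2} \left(-20 + 12\right) - n = 4 n^{2} \left(-8\right) - n = - 32 n^{2} - n = - n - 32 n^{2}$)
$\sqrt{-163017 + R{\left(707 \right)}} = \sqrt{-163017 + 707 \left(-1 - 22624\right)} = \sqrt{-163017 + 707 \left(-22625\right)} = \sqrt{-163017 - 15995875} = \sqrt{-16158892} = 2 i \sqrt{4039723}$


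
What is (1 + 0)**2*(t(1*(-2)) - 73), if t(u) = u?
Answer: -75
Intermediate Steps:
(1 + 0)**2*(t(1*(-2)) - 73) = (1 + 0)**2*(1*(-2) - 73) = 1**2*(-2 - 73) = 1*(-75) = -75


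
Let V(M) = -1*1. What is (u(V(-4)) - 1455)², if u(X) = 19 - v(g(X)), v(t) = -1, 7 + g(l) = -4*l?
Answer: 2059225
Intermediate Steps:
g(l) = -7 - 4*l
V(M) = -1
u(X) = 20 (u(X) = 19 - 1*(-1) = 19 + 1 = 20)
(u(V(-4)) - 1455)² = (20 - 1455)² = (-1435)² = 2059225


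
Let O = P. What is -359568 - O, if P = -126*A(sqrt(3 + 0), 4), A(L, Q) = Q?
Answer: -359064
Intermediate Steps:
P = -504 (P = -126*4 = -504)
O = -504
-359568 - O = -359568 - 1*(-504) = -359568 + 504 = -359064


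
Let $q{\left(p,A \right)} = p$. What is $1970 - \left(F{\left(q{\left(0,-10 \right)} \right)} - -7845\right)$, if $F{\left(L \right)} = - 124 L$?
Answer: $-5875$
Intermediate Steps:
$1970 - \left(F{\left(q{\left(0,-10 \right)} \right)} - -7845\right) = 1970 - \left(\left(-124\right) 0 - -7845\right) = 1970 - \left(0 + 7845\right) = 1970 - 7845 = -5875$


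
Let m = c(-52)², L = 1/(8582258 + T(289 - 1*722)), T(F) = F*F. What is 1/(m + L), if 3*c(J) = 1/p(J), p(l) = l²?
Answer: 192363067443456/24858097 ≈ 7.7384e+6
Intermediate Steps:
T(F) = F²
c(J) = 1/(3*J²) (c(J) = 1/(3*(J²)) = 1/(3*J²))
L = 1/8769747 (L = 1/(8582258 + (289 - 1*722)²) = 1/(8582258 + (289 - 722)²) = 1/(8582258 + (-433)²) = 1/(8582258 + 187489) = 1/8769747 ≈ 1.1403e-7)
m = 1/65804544 (m = ((⅓)/(-52)²)² = ((⅓)*(1/2704))² = (1/8112)² = 1/65804544 ≈ 1.5197e-8)
1/(m + L) = 1/(1/65804544 + 1/8769747) = 1/(24858097/192363067443456) = 192363067443456/24858097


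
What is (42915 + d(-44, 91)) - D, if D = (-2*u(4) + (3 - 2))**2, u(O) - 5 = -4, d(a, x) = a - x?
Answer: 42779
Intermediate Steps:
u(O) = 1 (u(O) = 5 - 4 = 1)
D = 1 (D = (-2*1 + (3 - 2))**2 = (-2 + 1)**2 = (-1)**2 = 1)
(42915 + d(-44, 91)) - D = (42915 + (-44 - 1*91)) - 1*1 = (42915 + (-44 - 91)) - 1 = (42915 - 135) - 1 = 42780 - 1 = 42779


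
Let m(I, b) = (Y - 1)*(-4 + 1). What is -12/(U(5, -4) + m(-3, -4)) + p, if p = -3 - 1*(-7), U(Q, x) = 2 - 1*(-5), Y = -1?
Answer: 40/13 ≈ 3.0769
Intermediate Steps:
U(Q, x) = 7 (U(Q, x) = 2 + 5 = 7)
m(I, b) = 6 (m(I, b) = (-1 - 1)*(-4 + 1) = -2*(-3) = 6)
p = 4 (p = -3 + 7 = 4)
-12/(U(5, -4) + m(-3, -4)) + p = -12/(7 + 6) + 4 = -12/13 + 4 = 40/13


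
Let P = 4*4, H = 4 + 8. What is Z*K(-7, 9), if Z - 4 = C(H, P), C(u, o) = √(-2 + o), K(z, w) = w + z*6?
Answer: -132 - 33*√14 ≈ -255.47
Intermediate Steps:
K(z, w) = w + 6*z
H = 12
P = 16
Z = 4 + √14 (Z = 4 + √(-2 + 16) = 4 + √14 ≈ 7.7417)
Z*K(-7, 9) = (4 + √14)*(9 + 6*(-7)) = (4 + √14)*(9 - 42) = (4 + √14)*(-33) = -132 - 33*√14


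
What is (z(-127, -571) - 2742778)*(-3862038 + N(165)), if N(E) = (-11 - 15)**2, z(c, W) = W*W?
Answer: 9331896415794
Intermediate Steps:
z(c, W) = W**2
N(E) = 676 (N(E) = (-26)**2 = 676)
(z(-127, -571) - 2742778)*(-3862038 + N(165)) = ((-571)**2 - 2742778)*(-3862038 + 676) = (326041 - 2742778)*(-3861362) = -2416737*(-3861362) = 9331896415794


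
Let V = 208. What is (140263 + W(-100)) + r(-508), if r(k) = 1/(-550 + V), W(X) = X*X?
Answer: 51389945/342 ≈ 1.5026e+5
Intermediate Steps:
W(X) = X²
r(k) = -1/342 (r(k) = 1/(-550 + 208) = 1/(-342) = -1/342)
(140263 + W(-100)) + r(-508) = (140263 + (-100)²) - 1/342 = (140263 + 10000) - 1/342 = 150263 - 1/342 = 51389945/342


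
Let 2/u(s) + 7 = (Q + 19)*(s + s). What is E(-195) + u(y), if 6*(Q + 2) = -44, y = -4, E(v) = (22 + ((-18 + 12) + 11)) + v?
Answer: -42510/253 ≈ -168.02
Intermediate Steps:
E(v) = 27 + v (E(v) = (22 + (-6 + 11)) + v = (22 + 5) + v = 27 + v)
Q = -28/3 (Q = -2 + (1/6)*(-44) = -2 - 22/3 = -28/3 ≈ -9.3333)
u(s) = 2/(-7 + 58*s/3) (u(s) = 2/(-7 + (-28/3 + 19)*(s + s)) = 2/(-7 + 29*(2*s)/3) = 2/(-7 + 58*s/3))
E(-195) + u(y) = (27 - 195) + 6/(-21 + 58*(-4)) = -168 + 6/(-21 - 232) = -168 + 6/(-253) = -168 + 6*(-1/253) = -168 - 6/253 = -42510/253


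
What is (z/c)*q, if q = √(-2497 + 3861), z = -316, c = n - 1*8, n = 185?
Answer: -632*√341/177 ≈ -65.936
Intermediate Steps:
c = 177 (c = 185 - 1*8 = 185 - 8 = 177)
q = 2*√341 (q = √1364 = 2*√341 ≈ 36.932)
(z/c)*q = (-316/177)*(2*√341) = (-316*1/177)*(2*√341) = -632*√341/177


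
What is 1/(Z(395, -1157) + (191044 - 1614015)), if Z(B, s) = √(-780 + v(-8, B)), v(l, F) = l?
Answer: -1422971/2024846467629 - 2*I*√197/2024846467629 ≈ -7.0275e-7 - 1.3863e-11*I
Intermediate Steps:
Z(B, s) = 2*I*√197 (Z(B, s) = √(-780 - 8) = √(-788) = 2*I*√197)
1/(Z(395, -1157) + (191044 - 1614015)) = 1/(2*I*√197 + (191044 - 1614015)) = 1/(2*I*√197 - 1422971) = 1/(-1422971 + 2*I*√197)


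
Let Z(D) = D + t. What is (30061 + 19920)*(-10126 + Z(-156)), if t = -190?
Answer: -523401032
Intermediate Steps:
Z(D) = -190 + D (Z(D) = D - 190 = -190 + D)
(30061 + 19920)*(-10126 + Z(-156)) = (30061 + 19920)*(-10126 + (-190 - 156)) = 49981*(-10126 - 346) = 49981*(-10472) = -523401032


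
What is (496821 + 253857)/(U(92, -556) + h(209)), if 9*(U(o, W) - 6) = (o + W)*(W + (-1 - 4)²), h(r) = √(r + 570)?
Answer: 20555064996/749773145 - 750678*√779/749773145 ≈ 27.387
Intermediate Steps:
h(r) = √(570 + r)
U(o, W) = 6 + (25 + W)*(W + o)/9 (U(o, W) = 6 + ((o + W)*(W + (-1 - 4)²))/9 = 6 + ((W + o)*(W + (-5)²))/9 = 6 + ((W + o)*(W + 25))/9 = 6 + ((W + o)*(25 + W))/9 = 6 + ((25 + W)*(W + o))/9 = 6 + (25 + W)*(W + o)/9)
(496821 + 253857)/(U(92, -556) + h(209)) = (496821 + 253857)/((6 + (⅑)*(-556)² + (25/9)*(-556) + (25/9)*92 + (⅑)*(-556)*92) + √(570 + 209)) = 750678/((6 + (⅑)*309136 - 13900/9 + 2300/9 - 51152/9) + √779) = 750678/((6 + 309136/9 - 13900/9 + 2300/9 - 51152/9) + √779) = 750678/(27382 + √779)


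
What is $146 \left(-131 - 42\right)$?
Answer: $-25258$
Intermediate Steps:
$146 \left(-131 - 42\right) = 146 \left(-173\right) = -25258$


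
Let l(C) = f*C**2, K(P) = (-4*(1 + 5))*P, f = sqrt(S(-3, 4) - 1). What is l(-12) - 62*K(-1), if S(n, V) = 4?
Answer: -1488 + 144*sqrt(3) ≈ -1238.6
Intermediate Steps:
f = sqrt(3) (f = sqrt(4 - 1) = sqrt(3) ≈ 1.7320)
K(P) = -24*P (K(P) = (-4*6)*P = -24*P)
l(C) = sqrt(3)*C**2
l(-12) - 62*K(-1) = sqrt(3)*(-12)**2 - (-1488)*(-1) = sqrt(3)*144 - 62*24 = 144*sqrt(3) - 1488 = -1488 + 144*sqrt(3)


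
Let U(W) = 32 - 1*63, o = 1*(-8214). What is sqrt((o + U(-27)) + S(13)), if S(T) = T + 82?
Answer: 5*I*sqrt(326) ≈ 90.277*I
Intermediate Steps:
S(T) = 82 + T
o = -8214
U(W) = -31 (U(W) = 32 - 63 = -31)
sqrt((o + U(-27)) + S(13)) = sqrt((-8214 - 31) + (82 + 13)) = sqrt(-8245 + 95) = sqrt(-8150) = 5*I*sqrt(326)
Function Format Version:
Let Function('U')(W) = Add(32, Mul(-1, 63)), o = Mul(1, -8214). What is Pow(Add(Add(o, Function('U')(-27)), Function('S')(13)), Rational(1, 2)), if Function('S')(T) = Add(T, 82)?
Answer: Mul(5, I, Pow(326, Rational(1, 2))) ≈ Mul(90.277, I)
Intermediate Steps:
Function('S')(T) = Add(82, T)
o = -8214
Function('U')(W) = -31 (Function('U')(W) = Add(32, -63) = -31)
Pow(Add(Add(o, Function('U')(-27)), Function('S')(13)), Rational(1, 2)) = Pow(Add(Add(-8214, -31), Add(82, 13)), Rational(1, 2)) = Pow(Add(-8245, 95), Rational(1, 2)) = Pow(-8150, Rational(1, 2)) = Mul(5, I, Pow(326, Rational(1, 2)))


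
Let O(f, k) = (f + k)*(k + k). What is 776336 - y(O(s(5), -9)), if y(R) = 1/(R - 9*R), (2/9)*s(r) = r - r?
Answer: 1006131457/1296 ≈ 7.7634e+5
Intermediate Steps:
s(r) = 0 (s(r) = 9*(r - r)/2 = (9/2)*0 = 0)
O(f, k) = 2*k*(f + k) (O(f, k) = (f + k)*(2*k) = 2*k*(f + k))
y(R) = -1/(8*R) (y(R) = 1/(-8*R) = -1/(8*R))
776336 - y(O(s(5), -9)) = 776336 - (-1)/(8*(2*(-9)*(0 - 9))) = 776336 - (-1)/(8*(2*(-9)*(-9))) = 776336 - (-1)/(8*162) = 776336 - 1*(-1/1296) = 776336 + 1/1296 = 1006131457/1296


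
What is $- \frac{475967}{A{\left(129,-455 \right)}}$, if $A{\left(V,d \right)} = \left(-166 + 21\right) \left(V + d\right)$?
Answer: $- \frac{475967}{47270} \approx -10.069$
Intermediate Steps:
$A{\left(V,d \right)} = - 145 V - 145 d$ ($A{\left(V,d \right)} = - 145 \left(V + d\right) = - 145 V - 145 d$)
$- \frac{475967}{A{\left(129,-455 \right)}} = - \frac{475967}{\left(-145\right) 129 - -65975} = - \frac{475967}{-18705 + 65975} = - \frac{475967}{47270}$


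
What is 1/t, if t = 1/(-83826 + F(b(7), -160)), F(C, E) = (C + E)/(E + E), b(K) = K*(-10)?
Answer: -2682409/32 ≈ -83825.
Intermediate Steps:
b(K) = -10*K
F(C, E) = (C + E)/(2*E) (F(C, E) = (C + E)/((2*E)) = (C + E)*(1/(2*E)) = (C + E)/(2*E))
t = -32/2682409 (t = 1/(-83826 + (½)*(-10*7 - 160)/(-160)) = 1/(-83826 + (½)*(-1/160)*(-70 - 160)) = 1/(-83826 + (½)*(-1/160)*(-230)) = 1/(-83826 + 23/32) = 1/(-2682409/32) = -32/2682409 ≈ -1.1930e-5)
1/t = 1/(-32/2682409) = -2682409/32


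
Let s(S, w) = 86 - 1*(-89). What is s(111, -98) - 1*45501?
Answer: -45326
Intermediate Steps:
s(S, w) = 175 (s(S, w) = 86 + 89 = 175)
s(111, -98) - 1*45501 = 175 - 1*45501 = 175 - 45501 = -45326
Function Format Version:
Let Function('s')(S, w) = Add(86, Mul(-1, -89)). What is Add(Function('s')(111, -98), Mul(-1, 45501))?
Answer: -45326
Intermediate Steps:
Function('s')(S, w) = 175 (Function('s')(S, w) = Add(86, 89) = 175)
Add(Function('s')(111, -98), Mul(-1, 45501)) = Add(175, Mul(-1, 45501)) = Add(175, -45501) = -45326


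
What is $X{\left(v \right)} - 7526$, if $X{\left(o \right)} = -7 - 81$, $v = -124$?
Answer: $-7614$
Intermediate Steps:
$X{\left(o \right)} = -88$
$X{\left(v \right)} - 7526 = -88 - 7526 = -7614$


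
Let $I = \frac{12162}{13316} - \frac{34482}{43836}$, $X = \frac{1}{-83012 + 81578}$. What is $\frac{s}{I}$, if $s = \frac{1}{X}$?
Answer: $- \frac{17438640258}{1541065} \approx -11316.0$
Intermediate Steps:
$X = - \frac{1}{1434}$ ($X = \frac{1}{-1434} = - \frac{1}{1434} \approx -0.00069735$)
$I = \frac{1541065}{12160837}$ ($I = 12162 \cdot \frac{1}{13316} - \frac{5747}{7306} = \frac{6081}{6658} - \frac{5747}{7306} = \frac{1541065}{12160837} \approx 0.12672$)
$s = -1434$ ($s = \frac{1}{- \frac{1}{1434}} = -1434$)
$\frac{s}{I} = - \frac{1434}{\frac{1541065}{12160837}} = \left(-1434\right) \frac{12160837}{1541065} = - \frac{17438640258}{1541065}$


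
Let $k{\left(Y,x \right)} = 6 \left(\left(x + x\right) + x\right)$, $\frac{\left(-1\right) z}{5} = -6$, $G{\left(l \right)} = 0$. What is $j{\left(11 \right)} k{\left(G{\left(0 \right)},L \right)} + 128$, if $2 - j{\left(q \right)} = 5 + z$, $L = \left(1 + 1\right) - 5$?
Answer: $1910$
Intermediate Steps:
$z = 30$ ($z = \left(-5\right) \left(-6\right) = 30$)
$L = -3$ ($L = 2 - 5 = -3$)
$k{\left(Y,x \right)} = 18 x$ ($k{\left(Y,x \right)} = 6 \left(2 x + x\right) = 6 \cdot 3 x = 18 x$)
$j{\left(q \right)} = -33$ ($j{\left(q \right)} = 2 - \left(5 + 30\right) = 2 - 35 = -33$)
$j{\left(11 \right)} k{\left(G{\left(0 \right)},L \right)} + 128 = - 33 \cdot 18 \left(-3\right) + 128 = \left(-33\right) \left(-54\right) + 128 = 1782 + 128 = 1910$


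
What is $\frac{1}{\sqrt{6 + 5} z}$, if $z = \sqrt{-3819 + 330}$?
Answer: $- \frac{i \sqrt{38379}}{38379} \approx - 0.0051045 i$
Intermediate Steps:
$z = i \sqrt{3489}$ ($z = \sqrt{-3489} = i \sqrt{3489} \approx 59.068 i$)
$\frac{1}{\sqrt{6 + 5} z} = \frac{1}{\sqrt{6 + 5} i \sqrt{3489}} = \frac{1}{\sqrt{11} i \sqrt{3489}} = \frac{1}{i \sqrt{38379}} = - \frac{i \sqrt{38379}}{38379}$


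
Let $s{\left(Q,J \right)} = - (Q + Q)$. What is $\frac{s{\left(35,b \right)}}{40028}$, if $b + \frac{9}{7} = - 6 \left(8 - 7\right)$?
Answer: $- \frac{35}{20014} \approx -0.0017488$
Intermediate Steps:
$b = - \frac{51}{7}$ ($b = - \frac{9}{7} - 6 \left(8 - 7\right) = - \frac{9}{7} - 6 = - \frac{51}{7} \approx -7.2857$)
$s{\left(Q,J \right)} = - 2 Q$
$\frac{s{\left(35,b \right)}}{40028} = \frac{\left(-2\right) 35}{40028} = \left(-70\right) \frac{1}{40028} = - \frac{35}{20014}$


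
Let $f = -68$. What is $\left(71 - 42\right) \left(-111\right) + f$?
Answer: $-3287$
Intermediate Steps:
$\left(71 - 42\right) \left(-111\right) + f = \left(71 - 42\right) \left(-111\right) - 68 = 29 \left(-111\right) - 68 = -3219 - 68 = -3287$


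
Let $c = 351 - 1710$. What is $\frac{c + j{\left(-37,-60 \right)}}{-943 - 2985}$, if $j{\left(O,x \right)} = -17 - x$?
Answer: $\frac{329}{982} \approx 0.33503$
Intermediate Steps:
$c = -1359$ ($c = 351 - 1710 = -1359$)
$\frac{c + j{\left(-37,-60 \right)}}{-943 - 2985} = \frac{-1359 - -43}{-943 - 2985} = \frac{-1359 + \left(-17 + 60\right)}{-3928} = \left(-1359 + 43\right) \left(- \frac{1}{3928}\right) = \left(-1316\right) \left(- \frac{1}{3928}\right) = \frac{329}{982}$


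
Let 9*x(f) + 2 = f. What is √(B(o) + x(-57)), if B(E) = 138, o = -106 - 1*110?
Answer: 13*√7/3 ≈ 11.465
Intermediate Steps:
o = -216 (o = -106 - 110 = -216)
x(f) = -2/9 + f/9
√(B(o) + x(-57)) = √(138 + (-2/9 + (⅑)*(-57))) = √(138 + (-2/9 - 19/3)) = √(138 - 59/9) = √(1183/9) = 13*√7/3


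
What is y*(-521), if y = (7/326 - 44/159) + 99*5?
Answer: -13360836079/51834 ≈ -2.5776e+5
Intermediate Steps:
y = 25644599/51834 (y = (7*(1/326) - 44*1/159) + 495 = (7/326 - 44/159) + 495 = -13231/51834 + 495 = 25644599/51834 ≈ 494.74)
y*(-521) = (25644599/51834)*(-521) = -13360836079/51834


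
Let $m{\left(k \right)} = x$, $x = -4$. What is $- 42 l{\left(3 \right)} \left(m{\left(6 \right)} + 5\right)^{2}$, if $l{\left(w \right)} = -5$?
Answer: $210$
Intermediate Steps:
$m{\left(k \right)} = -4$
$- 42 l{\left(3 \right)} \left(m{\left(6 \right)} + 5\right)^{2} = \left(-42\right) \left(-5\right) \left(-4 + 5\right)^{2} = 210 \cdot 1^{2} = 210 \cdot 1 = 210$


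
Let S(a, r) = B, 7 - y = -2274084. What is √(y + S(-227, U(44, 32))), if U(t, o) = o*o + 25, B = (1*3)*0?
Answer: √2274091 ≈ 1508.0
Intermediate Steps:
y = 2274091 (y = 7 - 1*(-2274084) = 7 + 2274084 = 2274091)
B = 0 (B = 3*0 = 0)
U(t, o) = 25 + o² (U(t, o) = o² + 25 = 25 + o²)
S(a, r) = 0
√(y + S(-227, U(44, 32))) = √(2274091 + 0) = √2274091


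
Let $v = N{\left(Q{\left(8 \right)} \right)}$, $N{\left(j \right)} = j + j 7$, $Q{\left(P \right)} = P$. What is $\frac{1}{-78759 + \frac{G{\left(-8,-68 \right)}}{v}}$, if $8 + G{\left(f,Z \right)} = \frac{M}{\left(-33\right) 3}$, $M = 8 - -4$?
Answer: $- \frac{528}{41584819} \approx -1.2697 \cdot 10^{-5}$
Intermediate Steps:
$M = 12$ ($M = 8 + 4 = 12$)
$G{\left(f,Z \right)} = - \frac{268}{33}$ ($G{\left(f,Z \right)} = -8 + \frac{12}{\left(-33\right) 3} = -8 + \frac{12}{-99} = -8 + 12 \left(- \frac{1}{99}\right) = -8 - \frac{4}{33} = - \frac{268}{33}$)
$N{\left(j \right)} = 8 j$ ($N{\left(j \right)} = j + 7 j = 8 j$)
$v = 64$ ($v = 8 \cdot 8 = 64$)
$\frac{1}{-78759 + \frac{G{\left(-8,-68 \right)}}{v}} = \frac{1}{-78759 - \frac{268}{33 \cdot 64}} = \frac{1}{-78759 - \frac{67}{528}} = \frac{1}{- \frac{41584819}{528}} = - \frac{528}{41584819}$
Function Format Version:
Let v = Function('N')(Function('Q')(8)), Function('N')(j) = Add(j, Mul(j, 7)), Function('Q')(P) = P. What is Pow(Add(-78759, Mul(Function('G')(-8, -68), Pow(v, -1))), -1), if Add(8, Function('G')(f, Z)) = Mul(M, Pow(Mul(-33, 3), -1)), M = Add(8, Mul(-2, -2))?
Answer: Rational(-528, 41584819) ≈ -1.2697e-5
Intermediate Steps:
M = 12 (M = Add(8, 4) = 12)
Function('G')(f, Z) = Rational(-268, 33) (Function('G')(f, Z) = Add(-8, Mul(12, Pow(Mul(-33, 3), -1))) = Add(-8, Mul(12, Pow(-99, -1))) = Add(-8, Mul(12, Rational(-1, 99))) = Add(-8, Rational(-4, 33)) = Rational(-268, 33))
Function('N')(j) = Mul(8, j) (Function('N')(j) = Add(j, Mul(7, j)) = Mul(8, j))
v = 64 (v = Mul(8, 8) = 64)
Pow(Add(-78759, Mul(Function('G')(-8, -68), Pow(v, -1))), -1) = Pow(Add(-78759, Mul(Rational(-268, 33), Pow(64, -1))), -1) = Pow(Add(-78759, Mul(Rational(-268, 33), Rational(1, 64))), -1) = Pow(Add(-78759, Rational(-67, 528)), -1) = Pow(Rational(-41584819, 528), -1) = Rational(-528, 41584819)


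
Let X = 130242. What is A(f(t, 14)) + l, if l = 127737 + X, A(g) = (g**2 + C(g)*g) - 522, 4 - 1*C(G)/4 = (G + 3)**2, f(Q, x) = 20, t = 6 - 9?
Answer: 215857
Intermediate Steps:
t = -3
C(G) = 16 - 4*(3 + G)**2 (C(G) = 16 - 4*(G + 3)**2 = 16 - 4*(3 + G)**2)
A(g) = -522 + g**2 + g*(16 - 4*(3 + g)**2) (A(g) = (g**2 + (16 - 4*(3 + g)**2)*g) - 522 = (g**2 + g*(16 - 4*(3 + g)**2)) - 522 = -522 + g**2 + g*(16 - 4*(3 + g)**2))
l = 257979 (l = 127737 + 130242 = 257979)
A(f(t, 14)) + l = (-522 + 20**2 - 4*20*(-4 + (3 + 20)**2)) + 257979 = (-522 + 400 - 4*20*(-4 + 23**2)) + 257979 = (-522 + 400 - 4*20*(-4 + 529)) + 257979 = (-522 + 400 - 4*20*525) + 257979 = (-522 + 400 - 42000) + 257979 = -42122 + 257979 = 215857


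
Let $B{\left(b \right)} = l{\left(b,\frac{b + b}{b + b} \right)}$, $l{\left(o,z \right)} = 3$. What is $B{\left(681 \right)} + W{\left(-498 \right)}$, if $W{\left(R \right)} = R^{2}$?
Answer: $248007$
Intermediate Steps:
$B{\left(b \right)} = 3$
$B{\left(681 \right)} + W{\left(-498 \right)} = 3 + \left(-498\right)^{2} = 3 + 248004 = 248007$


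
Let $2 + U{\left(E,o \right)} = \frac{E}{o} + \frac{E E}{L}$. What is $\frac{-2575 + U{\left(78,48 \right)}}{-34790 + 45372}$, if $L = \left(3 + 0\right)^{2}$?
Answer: $- \frac{15195}{84656} \approx -0.17949$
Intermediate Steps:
$L = 9$ ($L = 3^{2} = 9$)
$U{\left(E,o \right)} = -2 + \frac{E^{2}}{9} + \frac{E}{o}$ ($U{\left(E,o \right)} = -2 + \left(\frac{E}{o} + \frac{E E}{9}\right) = -2 + \left(\frac{E}{o} + E^{2} \cdot \frac{1}{9}\right) = -2 + \left(\frac{E}{o} + \frac{E^{2}}{9}\right) = -2 + \left(\frac{E^{2}}{9} + \frac{E}{o}\right) = -2 + \frac{E^{2}}{9} + \frac{E}{o}$)
$\frac{-2575 + U{\left(78,48 \right)}}{-34790 + 45372} = \frac{-2575 + \left(-2 + \frac{78^{2}}{9} + \frac{78}{48}\right)}{-34790 + 45372} = \frac{-2575 + \left(-2 + \frac{1}{9} \cdot 6084 + 78 \cdot \frac{1}{48}\right)}{10582} = \left(-2575 + \left(-2 + 676 + \frac{13}{8}\right)\right) \frac{1}{10582} = \left(-2575 + \frac{5405}{8}\right) \frac{1}{10582} = \left(- \frac{15195}{8}\right) \frac{1}{10582} = - \frac{15195}{84656}$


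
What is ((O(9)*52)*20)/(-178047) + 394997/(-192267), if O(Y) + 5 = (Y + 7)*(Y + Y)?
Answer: -14101783811/3803618061 ≈ -3.7075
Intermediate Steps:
O(Y) = -5 + 2*Y*(7 + Y) (O(Y) = -5 + (Y + 7)*(Y + Y) = -5 + (7 + Y)*(2*Y) = -5 + 2*Y*(7 + Y))
((O(9)*52)*20)/(-178047) + 394997/(-192267) = (((-5 + 2*9² + 14*9)*52)*20)/(-178047) + 394997/(-192267) = (((-5 + 2*81 + 126)*52)*20)*(-1/178047) + 394997*(-1/192267) = (((-5 + 162 + 126)*52)*20)*(-1/178047) - 394997/192267 = ((283*52)*20)*(-1/178047) - 394997/192267 = (14716*20)*(-1/178047) - 394997/192267 = 294320*(-1/178047) - 394997/192267 = -294320/178047 - 394997/192267 = -14101783811/3803618061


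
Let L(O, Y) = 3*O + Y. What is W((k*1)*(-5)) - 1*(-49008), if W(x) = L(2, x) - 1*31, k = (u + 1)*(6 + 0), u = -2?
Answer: 49013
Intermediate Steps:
L(O, Y) = Y + 3*O
k = -6 (k = (-2 + 1)*(6 + 0) = -1*6 = -6)
W(x) = -25 + x (W(x) = (x + 3*2) - 1*31 = (x + 6) - 31 = (6 + x) - 31 = -25 + x)
W((k*1)*(-5)) - 1*(-49008) = (-25 - 6*1*(-5)) - 1*(-49008) = (-25 - 6*(-5)) + 49008 = (-25 + 30) + 49008 = 5 + 49008 = 49013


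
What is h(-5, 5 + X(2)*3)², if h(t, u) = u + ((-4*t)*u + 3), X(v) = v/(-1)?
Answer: 324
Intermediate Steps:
X(v) = -v (X(v) = v*(-1) = -v)
h(t, u) = 3 + u - 4*t*u (h(t, u) = u + (-4*t*u + 3) = u + (3 - 4*t*u) = 3 + u - 4*t*u)
h(-5, 5 + X(2)*3)² = (3 + (5 - 1*2*3) - 4*(-5)*(5 - 1*2*3))² = (3 + (5 - 2*3) - 4*(-5)*(5 - 2*3))² = (3 + (5 - 6) - 4*(-5)*(5 - 6))² = (3 - 1 - 4*(-5)*(-1))² = (3 - 1 - 20)² = (-18)² = 324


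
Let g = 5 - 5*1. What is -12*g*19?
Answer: 0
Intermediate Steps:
g = 0 (g = 5 - 5 = 0)
-12*g*19 = -12*0*19 = 0*19 = 0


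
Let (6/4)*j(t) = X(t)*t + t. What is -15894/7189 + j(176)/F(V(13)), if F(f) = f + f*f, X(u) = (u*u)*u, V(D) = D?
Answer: 25267153242/7189 ≈ 3.5147e+6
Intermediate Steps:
X(u) = u**3 (X(u) = u**2*u = u**3)
j(t) = 2*t/3 + 2*t**4/3 (j(t) = 2*(t**3*t + t)/3 = 2*(t**4 + t)/3 = 2*(t + t**4)/3 = 2*t/3 + 2*t**4/3)
F(f) = f + f**2
-15894/7189 + j(176)/F(V(13)) = -15894/7189 + ((2/3)*176*(1 + 176**3))/((13*(1 + 13))) = -15894*1/7189 + ((2/3)*176*(1 + 5451776))/((13*14)) = -15894/7189 + ((2/3)*176*5451777)/182 = -15894/7189 + 639675168*(1/182) = -15894/7189 + 319837584/91 = 25267153242/7189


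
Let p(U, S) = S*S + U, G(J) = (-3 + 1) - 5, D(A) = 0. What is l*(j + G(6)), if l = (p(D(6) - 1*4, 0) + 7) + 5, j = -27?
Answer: -272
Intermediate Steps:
G(J) = -7 (G(J) = -2 - 5 = -7)
p(U, S) = U + S² (p(U, S) = S² + U = U + S²)
l = 8 (l = (((0 - 1*4) + 0²) + 7) + 5 = (((0 - 4) + 0) + 7) + 5 = ((-4 + 0) + 7) + 5 = (-4 + 7) + 5 = 3 + 5 = 8)
l*(j + G(6)) = 8*(-27 - 7) = 8*(-34) = -272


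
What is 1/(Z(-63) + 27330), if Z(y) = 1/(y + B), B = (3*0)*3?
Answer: 63/1721789 ≈ 3.6590e-5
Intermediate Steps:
B = 0 (B = 0*3 = 0)
Z(y) = 1/y (Z(y) = 1/(y + 0) = 1/y)
1/(Z(-63) + 27330) = 1/(1/(-63) + 27330) = 1/(-1/63 + 27330) = 1/(1721789/63) = 63/1721789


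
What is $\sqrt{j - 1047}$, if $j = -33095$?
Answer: $i \sqrt{34142} \approx 184.78 i$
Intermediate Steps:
$\sqrt{j - 1047} = \sqrt{-33095 - 1047} = \sqrt{-34142} = i \sqrt{34142}$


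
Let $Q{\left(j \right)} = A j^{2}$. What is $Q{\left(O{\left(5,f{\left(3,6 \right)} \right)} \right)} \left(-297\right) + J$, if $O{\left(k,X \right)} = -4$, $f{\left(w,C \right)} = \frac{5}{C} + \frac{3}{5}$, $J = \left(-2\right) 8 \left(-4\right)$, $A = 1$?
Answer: $-4688$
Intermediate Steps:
$J = 64$ ($J = \left(-16\right) \left(-4\right) = 64$)
$f{\left(w,C \right)} = \frac{3}{5} + \frac{5}{C}$ ($f{\left(w,C \right)} = \frac{5}{C} + 3 \cdot \frac{1}{5} = \frac{5}{C} + \frac{3}{5} = \frac{3}{5} + \frac{5}{C}$)
$Q{\left(j \right)} = j^{2}$ ($Q{\left(j \right)} = 1 j^{2} = j^{2}$)
$Q{\left(O{\left(5,f{\left(3,6 \right)} \right)} \right)} \left(-297\right) + J = \left(-4\right)^{2} \left(-297\right) + 64 = 16 \left(-297\right) + 64 = -4752 + 64 = -4688$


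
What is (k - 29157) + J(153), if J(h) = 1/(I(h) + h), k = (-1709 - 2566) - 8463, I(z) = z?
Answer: -12819869/306 ≈ -41895.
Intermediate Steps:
k = -12738 (k = -4275 - 8463 = -12738)
J(h) = 1/(2*h) (J(h) = 1/(h + h) = 1/(2*h))
(k - 29157) + J(153) = (-12738 - 29157) + (1/2)/153 = -41895 + (1/2)*(1/153) = -41895 + 1/306 = -12819869/306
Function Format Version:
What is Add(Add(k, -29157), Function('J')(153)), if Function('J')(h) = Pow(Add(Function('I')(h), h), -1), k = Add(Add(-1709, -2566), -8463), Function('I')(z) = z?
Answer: Rational(-12819869, 306) ≈ -41895.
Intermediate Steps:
k = -12738 (k = Add(-4275, -8463) = -12738)
Function('J')(h) = Mul(Rational(1, 2), Pow(h, -1)) (Function('J')(h) = Pow(Add(h, h), -1) = Pow(Mul(2, h), -1) = Mul(Rational(1, 2), Pow(h, -1)))
Add(Add(k, -29157), Function('J')(153)) = Add(Add(-12738, -29157), Mul(Rational(1, 2), Pow(153, -1))) = Add(-41895, Mul(Rational(1, 2), Rational(1, 153))) = Add(-41895, Rational(1, 306)) = Rational(-12819869, 306)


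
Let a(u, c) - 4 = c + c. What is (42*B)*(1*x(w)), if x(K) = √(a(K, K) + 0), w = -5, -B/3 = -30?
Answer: 3780*I*√6 ≈ 9259.1*I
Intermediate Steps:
a(u, c) = 4 + 2*c (a(u, c) = 4 + (c + c) = 4 + 2*c)
B = 90 (B = -3*(-30) = 90)
x(K) = √(4 + 2*K) (x(K) = √((4 + 2*K) + 0) = √(4 + 2*K))
(42*B)*(1*x(w)) = (42*90)*(1*√(4 + 2*(-5))) = 3780*(1*√(4 - 10)) = 3780*(1*√(-6)) = 3780*(1*(I*√6)) = 3780*(I*√6) = 3780*I*√6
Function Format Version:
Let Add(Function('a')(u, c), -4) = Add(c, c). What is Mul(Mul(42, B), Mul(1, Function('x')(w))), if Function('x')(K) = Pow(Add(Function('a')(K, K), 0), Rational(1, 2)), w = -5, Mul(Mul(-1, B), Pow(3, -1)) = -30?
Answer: Mul(3780, I, Pow(6, Rational(1, 2))) ≈ Mul(9259.1, I)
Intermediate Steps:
Function('a')(u, c) = Add(4, Mul(2, c)) (Function('a')(u, c) = Add(4, Add(c, c)) = Add(4, Mul(2, c)))
B = 90 (B = Mul(-3, -30) = 90)
Function('x')(K) = Pow(Add(4, Mul(2, K)), Rational(1, 2)) (Function('x')(K) = Pow(Add(Add(4, Mul(2, K)), 0), Rational(1, 2)) = Pow(Add(4, Mul(2, K)), Rational(1, 2)))
Mul(Mul(42, B), Mul(1, Function('x')(w))) = Mul(Mul(42, 90), Mul(1, Pow(Add(4, Mul(2, -5)), Rational(1, 2)))) = Mul(3780, Mul(1, Pow(Add(4, -10), Rational(1, 2)))) = Mul(3780, Mul(1, Pow(-6, Rational(1, 2)))) = Mul(3780, Mul(1, Mul(I, Pow(6, Rational(1, 2))))) = Mul(3780, Mul(I, Pow(6, Rational(1, 2)))) = Mul(3780, I, Pow(6, Rational(1, 2)))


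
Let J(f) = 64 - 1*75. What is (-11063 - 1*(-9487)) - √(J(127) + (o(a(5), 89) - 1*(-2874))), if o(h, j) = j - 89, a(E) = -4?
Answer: -1576 - √2863 ≈ -1629.5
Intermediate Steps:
J(f) = -11 (J(f) = 64 - 75 = -11)
o(h, j) = -89 + j
(-11063 - 1*(-9487)) - √(J(127) + (o(a(5), 89) - 1*(-2874))) = (-11063 - 1*(-9487)) - √(-11 + ((-89 + 89) - 1*(-2874))) = (-11063 + 9487) - √(-11 + (0 + 2874)) = -1576 - √(-11 + 2874) = -1576 - √2863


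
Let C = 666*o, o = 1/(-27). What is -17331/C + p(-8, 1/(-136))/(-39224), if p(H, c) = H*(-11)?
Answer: 254920865/362822 ≈ 702.61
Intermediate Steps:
o = -1/27 ≈ -0.037037
C = -74/3 (C = 666*(-1/27) = -74/3 ≈ -24.667)
p(H, c) = -11*H
-17331/C + p(-8, 1/(-136))/(-39224) = -17331/(-74/3) - 11*(-8)/(-39224) = -17331*(-3/74) + 88*(-1/39224) = 51993/74 - 11/4903 = 254920865/362822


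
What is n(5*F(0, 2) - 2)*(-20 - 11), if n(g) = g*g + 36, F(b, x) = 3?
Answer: -6355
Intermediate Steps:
n(g) = 36 + g**2 (n(g) = g**2 + 36 = 36 + g**2)
n(5*F(0, 2) - 2)*(-20 - 11) = (36 + (5*3 - 2)**2)*(-20 - 11) = (36 + (15 - 2)**2)*(-31) = (36 + 13**2)*(-31) = (36 + 169)*(-31) = 205*(-31) = -6355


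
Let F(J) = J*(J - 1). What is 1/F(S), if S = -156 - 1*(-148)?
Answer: 1/72 ≈ 0.013889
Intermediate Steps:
S = -8 (S = -156 + 148 = -8)
F(J) = J*(-1 + J)
1/F(S) = 1/(-8*(-1 - 8)) = 1/(-8*(-9)) = 1/72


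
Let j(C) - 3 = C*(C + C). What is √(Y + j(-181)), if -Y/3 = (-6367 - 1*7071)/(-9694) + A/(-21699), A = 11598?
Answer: 20*√22370235839340747/11686117 ≈ 255.97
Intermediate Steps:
Y = -29860025/11686117 (Y = -3*((-6367 - 1*7071)/(-9694) + 11598/(-21699)) = -3*((-6367 - 7071)*(-1/9694) + 11598*(-1/21699)) = -3*(-13438*(-1/9694) - 3866/7233) = -3*(6719/4847 - 3866/7233) = -3*29860025/35058351 = -29860025/11686117 ≈ -2.5552)
j(C) = 3 + 2*C² (j(C) = 3 + C*(C + C) = 3 + C*(2*C) = 3 + 2*C²)
√(Y + j(-181)) = √(-29860025/11686117 + (3 + 2*(-181)²)) = √(-29860025/11686117 + (3 + 2*32761)) = √(-29860025/11686117 + (3 + 65522)) = √(-29860025/11686117 + 65525) = √(765702956400/11686117) = 20*√22370235839340747/11686117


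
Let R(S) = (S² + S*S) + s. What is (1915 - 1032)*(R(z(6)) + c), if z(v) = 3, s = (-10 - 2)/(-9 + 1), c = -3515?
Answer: -6173053/2 ≈ -3.0865e+6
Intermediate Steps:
s = 3/2 (s = -12/(-8) = -12*(-⅛) = 3/2 ≈ 1.5000)
R(S) = 3/2 + 2*S² (R(S) = (S² + S*S) + 3/2 = (S² + S²) + 3/2 = 2*S² + 3/2 = 3/2 + 2*S²)
(1915 - 1032)*(R(z(6)) + c) = (1915 - 1032)*((3/2 + 2*3²) - 3515) = 883*((3/2 + 2*9) - 3515) = 883*((3/2 + 18) - 3515) = 883*(39/2 - 3515) = 883*(-6991/2) = -6173053/2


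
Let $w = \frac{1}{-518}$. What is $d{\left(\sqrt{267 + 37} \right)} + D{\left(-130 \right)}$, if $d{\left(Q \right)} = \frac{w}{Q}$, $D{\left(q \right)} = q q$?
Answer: $16900 - \frac{\sqrt{19}}{39368} \approx 16900.0$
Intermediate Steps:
$w = - \frac{1}{518} \approx -0.0019305$
$D{\left(q \right)} = q^{2}$
$d{\left(Q \right)} = - \frac{1}{518 Q}$
$d{\left(\sqrt{267 + 37} \right)} + D{\left(-130 \right)} = - \frac{1}{518 \sqrt{267 + 37}} + \left(-130\right)^{2} = - \frac{1}{518 \sqrt{304}} + 16900 = - \frac{1}{518 \cdot 4 \sqrt{19}} + 16900 = - \frac{\frac{1}{76} \sqrt{19}}{518} + 16900 = - \frac{\sqrt{19}}{39368} + 16900 = 16900 - \frac{\sqrt{19}}{39368}$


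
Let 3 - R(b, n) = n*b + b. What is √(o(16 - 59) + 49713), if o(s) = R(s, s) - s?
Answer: √47953 ≈ 218.98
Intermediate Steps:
R(b, n) = 3 - b - b*n (R(b, n) = 3 - (n*b + b) = 3 - (b*n + b) = 3 - (b + b*n) = 3 + (-b - b*n) = 3 - b - b*n)
o(s) = 3 - s² - 2*s (o(s) = (3 - s - s*s) - s = (3 - s - s²) - s = 3 - s² - 2*s)
√(o(16 - 59) + 49713) = √((3 - (16 - 59)² - 2*(16 - 59)) + 49713) = √((3 - 1*(-43)² - 2*(-43)) + 49713) = √((3 - 1*1849 + 86) + 49713) = √((3 - 1849 + 86) + 49713) = √(-1760 + 49713) = √47953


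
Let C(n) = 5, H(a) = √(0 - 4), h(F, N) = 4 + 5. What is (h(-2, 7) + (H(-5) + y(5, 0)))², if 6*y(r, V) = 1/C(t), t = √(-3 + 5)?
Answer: 69841/900 + 542*I/15 ≈ 77.601 + 36.133*I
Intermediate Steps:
h(F, N) = 9
t = √2 ≈ 1.4142
H(a) = 2*I (H(a) = √(-4) = 2*I)
y(r, V) = 1/30 (y(r, V) = (⅙)/5 = (⅙)*(⅕) = 1/30)
(h(-2, 7) + (H(-5) + y(5, 0)))² = (9 + (2*I + 1/30))² = (9 + (1/30 + 2*I))² = (271/30 + 2*I)²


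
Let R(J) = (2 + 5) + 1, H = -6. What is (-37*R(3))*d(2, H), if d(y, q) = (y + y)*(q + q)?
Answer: 14208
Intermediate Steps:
d(y, q) = 4*q*y (d(y, q) = (2*y)*(2*q) = 4*q*y)
R(J) = 8 (R(J) = 7 + 1 = 8)
(-37*R(3))*d(2, H) = (-37*8)*(4*(-6)*2) = -296*(-48) = 14208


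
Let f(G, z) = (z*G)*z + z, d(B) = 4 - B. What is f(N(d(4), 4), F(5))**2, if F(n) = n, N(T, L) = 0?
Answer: 25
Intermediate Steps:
f(G, z) = z + G*z**2 (f(G, z) = (G*z)*z + z = G*z**2 + z = z + G*z**2)
f(N(d(4), 4), F(5))**2 = (5*(1 + 0*5))**2 = (5*(1 + 0))**2 = (5*1)**2 = 5**2 = 25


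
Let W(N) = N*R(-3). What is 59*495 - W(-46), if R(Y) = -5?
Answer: 28975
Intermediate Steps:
W(N) = -5*N (W(N) = N*(-5) = -5*N)
59*495 - W(-46) = 59*495 - (-5)*(-46) = 29205 - 1*230 = 29205 - 230 = 28975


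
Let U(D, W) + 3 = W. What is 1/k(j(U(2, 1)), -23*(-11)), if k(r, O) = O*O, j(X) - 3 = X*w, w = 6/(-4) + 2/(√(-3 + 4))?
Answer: 1/64009 ≈ 1.5623e-5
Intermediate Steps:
U(D, W) = -3 + W
w = ½ (w = 6*(-¼) + 2/(√1) = -3/2 + 2/1 = -3/2 + 2*1 = -3/2 + 2 = ½ ≈ 0.50000)
j(X) = 3 + X/2 (j(X) = 3 + X*(½) = 3 + X/2)
k(r, O) = O²
1/k(j(U(2, 1)), -23*(-11)) = 1/((-23*(-11))²) = 1/(253²) = 1/64009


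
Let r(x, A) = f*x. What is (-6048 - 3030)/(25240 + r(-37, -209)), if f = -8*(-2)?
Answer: -1513/4108 ≈ -0.36831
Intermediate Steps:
f = 16
r(x, A) = 16*x
(-6048 - 3030)/(25240 + r(-37, -209)) = (-6048 - 3030)/(25240 + 16*(-37)) = -9078/(25240 - 592) = -9078/24648 = -9078*1/24648 = -1513/4108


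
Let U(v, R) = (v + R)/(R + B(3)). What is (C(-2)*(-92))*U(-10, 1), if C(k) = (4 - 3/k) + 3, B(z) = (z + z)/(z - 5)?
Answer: -3519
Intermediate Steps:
B(z) = 2*z/(-5 + z) (B(z) = (2*z)/(-5 + z) = 2*z/(-5 + z))
C(k) = 7 - 3/k
U(v, R) = (R + v)/(-3 + R) (U(v, R) = (v + R)/(R + 2*3/(-5 + 3)) = (R + v)/(R + 2*3/(-2)) = (R + v)/(R + 2*3*(-½)) = (R + v)/(R - 3) = (R + v)/(-3 + R))
(C(-2)*(-92))*U(-10, 1) = ((7 - 3/(-2))*(-92))*((1 - 10)/(-3 + 1)) = ((7 - 3*(-½))*(-92))*(-9/(-2)) = ((7 + 3/2)*(-92))*(-½*(-9)) = ((17/2)*(-92))*(9/2) = -782*9/2 = -3519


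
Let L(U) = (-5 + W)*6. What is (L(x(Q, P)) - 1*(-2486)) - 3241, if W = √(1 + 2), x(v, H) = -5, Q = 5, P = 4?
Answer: -785 + 6*√3 ≈ -774.61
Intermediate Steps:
W = √3 ≈ 1.7320
L(U) = -30 + 6*√3 (L(U) = (-5 + √3)*6 = -30 + 6*√3)
(L(x(Q, P)) - 1*(-2486)) - 3241 = ((-30 + 6*√3) - 1*(-2486)) - 3241 = ((-30 + 6*√3) + 2486) - 3241 = (2456 + 6*√3) - 3241 = -785 + 6*√3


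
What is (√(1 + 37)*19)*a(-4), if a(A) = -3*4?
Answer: -228*√38 ≈ -1405.5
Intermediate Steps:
a(A) = -12
(√(1 + 37)*19)*a(-4) = (√(1 + 37)*19)*(-12) = (√38*19)*(-12) = (19*√38)*(-12) = -228*√38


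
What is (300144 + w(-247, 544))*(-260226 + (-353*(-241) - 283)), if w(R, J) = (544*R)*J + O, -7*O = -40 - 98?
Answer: 89397308128328/7 ≈ 1.2771e+13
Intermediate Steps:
O = 138/7 (O = -(-40 - 98)/7 = -⅐*(-138) = 138/7 ≈ 19.714)
w(R, J) = 138/7 + 544*J*R (w(R, J) = (544*R)*J + 138/7 = 544*J*R + 138/7 = 138/7 + 544*J*R)
(300144 + w(-247, 544))*(-260226 + (-353*(-241) - 283)) = (300144 + (138/7 + 544*544*(-247)))*(-260226 + (-353*(-241) - 283)) = (300144 + (138/7 - 73096192))*(-260226 + (85073 - 283)) = (300144 - 511673206/7)*(-260226 + 84790) = -509572198/7*(-175436) = 89397308128328/7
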